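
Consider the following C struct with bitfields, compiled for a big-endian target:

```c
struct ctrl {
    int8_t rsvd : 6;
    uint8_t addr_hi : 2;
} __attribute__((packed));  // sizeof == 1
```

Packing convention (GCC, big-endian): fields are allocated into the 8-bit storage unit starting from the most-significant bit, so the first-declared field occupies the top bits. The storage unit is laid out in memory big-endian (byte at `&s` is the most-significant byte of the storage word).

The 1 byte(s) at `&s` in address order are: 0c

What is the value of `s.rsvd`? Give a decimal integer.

[0]=0x0c (big-endian) → word 0x0c
rsvd [2+:6] = (word>>2) & 0x3f = 3  ←
addr_hi [0+:2] = (word>>0) & 0x3 = 0
rsvd signed 6b, MSB=0: value = 3

3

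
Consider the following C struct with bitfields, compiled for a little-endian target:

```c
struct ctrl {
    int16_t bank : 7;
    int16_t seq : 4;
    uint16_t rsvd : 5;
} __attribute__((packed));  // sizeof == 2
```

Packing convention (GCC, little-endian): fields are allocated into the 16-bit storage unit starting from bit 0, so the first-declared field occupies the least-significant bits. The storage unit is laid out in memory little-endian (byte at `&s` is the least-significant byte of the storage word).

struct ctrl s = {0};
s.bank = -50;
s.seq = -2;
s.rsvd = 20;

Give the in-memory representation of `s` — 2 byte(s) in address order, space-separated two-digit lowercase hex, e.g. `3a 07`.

4e a7

bank:7 = -50 → 0x4e << 0 → word 0x004e
seq:4 = -2 → 0xe << 7 → word 0x074e
rsvd:5 = 20 → 0x14 << 11 → word 0xa74e
word = 0xa74e → little-endian bytes:
  [0]=0x4e  [1]=0xa7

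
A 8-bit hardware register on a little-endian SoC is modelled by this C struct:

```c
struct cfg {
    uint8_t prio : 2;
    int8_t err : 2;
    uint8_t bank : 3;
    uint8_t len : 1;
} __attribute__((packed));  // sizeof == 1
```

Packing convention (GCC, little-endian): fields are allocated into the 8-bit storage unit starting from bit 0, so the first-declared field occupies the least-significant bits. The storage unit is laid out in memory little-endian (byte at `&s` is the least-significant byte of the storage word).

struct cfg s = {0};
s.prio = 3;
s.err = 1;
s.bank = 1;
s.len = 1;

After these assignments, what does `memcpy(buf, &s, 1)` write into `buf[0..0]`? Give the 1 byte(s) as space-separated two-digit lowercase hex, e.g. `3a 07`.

prio:2 = 3 → 0x3 << 0 → word 0x03
err:2 = 1 → 0x1 << 2 → word 0x07
bank:3 = 1 → 0x1 << 4 → word 0x17
len:1 = 1 → 0x1 << 7 → word 0x97
word = 0x97 → little-endian bytes:
  [0]=0x97

97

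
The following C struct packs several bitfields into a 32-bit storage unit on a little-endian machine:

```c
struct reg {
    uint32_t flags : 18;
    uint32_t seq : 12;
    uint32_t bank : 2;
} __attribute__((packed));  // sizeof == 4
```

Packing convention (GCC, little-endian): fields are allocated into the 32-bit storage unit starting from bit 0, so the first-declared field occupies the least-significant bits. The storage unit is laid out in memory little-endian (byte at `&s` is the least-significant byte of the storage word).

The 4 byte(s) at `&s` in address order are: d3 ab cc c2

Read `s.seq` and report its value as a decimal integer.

[0]=0xd3 [1]=0xab [2]=0xcc [3]=0xc2 (little-endian) → word 0xc2ccabd3
flags:18 @ bit 0 → (0xc2ccabd3>>0)&0x3ffff = 0xabd3
seq:12 @ bit 18 → (0xc2ccabd3>>18)&0xfff = 0xb3  ←
bank:2 @ bit 30 → (0xc2ccabd3>>30)&0x3 = 0x3

179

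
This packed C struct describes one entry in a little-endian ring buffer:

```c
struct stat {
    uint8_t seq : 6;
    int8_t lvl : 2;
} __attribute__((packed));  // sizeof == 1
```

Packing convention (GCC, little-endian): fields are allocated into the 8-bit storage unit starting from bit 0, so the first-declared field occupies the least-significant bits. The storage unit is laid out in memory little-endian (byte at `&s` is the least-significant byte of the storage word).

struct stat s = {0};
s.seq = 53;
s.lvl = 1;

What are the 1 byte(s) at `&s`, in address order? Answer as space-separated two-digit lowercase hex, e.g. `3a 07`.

[0+:6] seq=53 & 0x3f = 0x35; word=0x35
[6+:2] lvl=1 & 0x3 = 0x1; word=0x75
word = 0x75 → little-endian bytes:
  [0]=0x75

75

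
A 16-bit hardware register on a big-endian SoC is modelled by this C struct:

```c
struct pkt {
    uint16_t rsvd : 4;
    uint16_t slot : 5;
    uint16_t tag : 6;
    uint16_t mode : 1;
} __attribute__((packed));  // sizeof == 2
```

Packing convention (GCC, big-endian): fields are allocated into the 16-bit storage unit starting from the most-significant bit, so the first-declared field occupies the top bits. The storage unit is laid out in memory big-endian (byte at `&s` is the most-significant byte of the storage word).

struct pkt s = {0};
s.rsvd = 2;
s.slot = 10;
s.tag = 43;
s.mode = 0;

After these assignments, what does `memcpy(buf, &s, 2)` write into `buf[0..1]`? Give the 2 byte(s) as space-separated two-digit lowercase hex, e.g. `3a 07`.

rsvd (4b) val=2 bits=0x2 at bit 12: 0x2000
slot (5b) val=10 bits=0xa at bit 7: 0x2500
tag (6b) val=43 bits=0x2b at bit 1: 0x2556
mode (1b) val=0 bits=0x0 at bit 0: 0x2556
word = 0x2556 → big-endian bytes:
  [0]=0x25  [1]=0x56

25 56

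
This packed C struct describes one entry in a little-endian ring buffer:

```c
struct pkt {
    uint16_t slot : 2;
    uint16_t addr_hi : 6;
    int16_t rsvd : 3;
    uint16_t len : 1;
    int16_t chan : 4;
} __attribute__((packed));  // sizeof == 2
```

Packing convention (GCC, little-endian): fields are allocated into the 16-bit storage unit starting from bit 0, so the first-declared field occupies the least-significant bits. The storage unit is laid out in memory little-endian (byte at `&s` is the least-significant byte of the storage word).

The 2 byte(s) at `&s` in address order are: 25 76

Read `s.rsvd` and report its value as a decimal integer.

[0]=0x25 [1]=0x76 (little-endian) → word 0x7625
slot:2 @ bit 0 → (0x7625>>0)&0x3 = 0x1
addr_hi:6 @ bit 2 → (0x7625>>2)&0x3f = 0x9
rsvd:3 @ bit 8 → (0x7625>>8)&0x7 = 0x6  ←
len:1 @ bit 11 → (0x7625>>11)&0x1 = 0x0
chan:4 @ bit 12 → (0x7625>>12)&0xf = 0x7
rsvd signed 3b, MSB=1: 6 - 8 = -2

-2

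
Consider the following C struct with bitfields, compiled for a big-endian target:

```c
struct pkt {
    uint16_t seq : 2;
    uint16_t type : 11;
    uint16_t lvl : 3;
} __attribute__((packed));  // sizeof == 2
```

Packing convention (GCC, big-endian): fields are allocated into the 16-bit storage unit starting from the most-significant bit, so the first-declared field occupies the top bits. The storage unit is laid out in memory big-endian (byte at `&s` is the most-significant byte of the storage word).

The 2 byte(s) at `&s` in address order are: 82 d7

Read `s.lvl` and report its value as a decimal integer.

7

[0]=0x82 [1]=0xd7 (big-endian) → word 0x82d7
seq [14+:2] = (word>>14) & 0x3 = 2
type [3+:11] = (word>>3) & 0x7ff = 90
lvl [0+:3] = (word>>0) & 0x7 = 7  ←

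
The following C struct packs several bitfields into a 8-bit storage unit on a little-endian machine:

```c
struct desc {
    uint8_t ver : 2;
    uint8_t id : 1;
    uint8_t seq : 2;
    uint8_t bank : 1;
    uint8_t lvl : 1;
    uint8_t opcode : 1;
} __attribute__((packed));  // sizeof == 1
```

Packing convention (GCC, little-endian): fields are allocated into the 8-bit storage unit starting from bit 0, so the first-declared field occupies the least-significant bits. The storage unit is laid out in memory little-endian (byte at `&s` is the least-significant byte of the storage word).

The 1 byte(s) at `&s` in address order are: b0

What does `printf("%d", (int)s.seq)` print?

2

[0]=0xb0 (little-endian) → word 0xb0
ver [0+:2] = (word>>0) & 0x3 = 0
id [2+:1] = (word>>2) & 0x1 = 0
seq [3+:2] = (word>>3) & 0x3 = 2  ←
bank [5+:1] = (word>>5) & 0x1 = 1
lvl [6+:1] = (word>>6) & 0x1 = 0
opcode [7+:1] = (word>>7) & 0x1 = 1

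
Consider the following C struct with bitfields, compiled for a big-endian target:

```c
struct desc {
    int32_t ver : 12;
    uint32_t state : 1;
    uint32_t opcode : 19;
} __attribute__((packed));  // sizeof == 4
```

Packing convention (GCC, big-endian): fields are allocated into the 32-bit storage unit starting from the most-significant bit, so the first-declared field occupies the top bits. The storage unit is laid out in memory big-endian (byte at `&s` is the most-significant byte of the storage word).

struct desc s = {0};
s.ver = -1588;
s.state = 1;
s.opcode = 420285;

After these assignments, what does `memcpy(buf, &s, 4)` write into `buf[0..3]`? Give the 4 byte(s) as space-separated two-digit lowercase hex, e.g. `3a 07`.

9c ce 69 bd

[20+:12] ver=-1588 & 0xfff = 0x9cc; word=0x9cc00000
[19+:1] state=1 & 0x1 = 0x1; word=0x9cc80000
[0+:19] opcode=420285 & 0x7ffff = 0x669bd; word=0x9cce69bd
word = 0x9cce69bd → big-endian bytes:
  [0]=0x9c  [1]=0xce  [2]=0x69  [3]=0xbd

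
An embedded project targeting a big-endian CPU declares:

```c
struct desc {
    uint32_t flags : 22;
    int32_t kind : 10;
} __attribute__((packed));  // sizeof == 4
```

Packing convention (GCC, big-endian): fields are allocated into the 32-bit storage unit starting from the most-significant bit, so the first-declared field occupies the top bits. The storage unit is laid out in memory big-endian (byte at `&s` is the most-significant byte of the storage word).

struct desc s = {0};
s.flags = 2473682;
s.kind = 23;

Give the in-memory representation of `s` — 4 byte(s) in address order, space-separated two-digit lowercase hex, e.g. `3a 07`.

96 fb 48 17

flags (22b) val=2473682 bits=0x25bed2 at bit 10: 0x96fb4800
kind (10b) val=23 bits=0x17 at bit 0: 0x96fb4817
word = 0x96fb4817 → big-endian bytes:
  [0]=0x96  [1]=0xfb  [2]=0x48  [3]=0x17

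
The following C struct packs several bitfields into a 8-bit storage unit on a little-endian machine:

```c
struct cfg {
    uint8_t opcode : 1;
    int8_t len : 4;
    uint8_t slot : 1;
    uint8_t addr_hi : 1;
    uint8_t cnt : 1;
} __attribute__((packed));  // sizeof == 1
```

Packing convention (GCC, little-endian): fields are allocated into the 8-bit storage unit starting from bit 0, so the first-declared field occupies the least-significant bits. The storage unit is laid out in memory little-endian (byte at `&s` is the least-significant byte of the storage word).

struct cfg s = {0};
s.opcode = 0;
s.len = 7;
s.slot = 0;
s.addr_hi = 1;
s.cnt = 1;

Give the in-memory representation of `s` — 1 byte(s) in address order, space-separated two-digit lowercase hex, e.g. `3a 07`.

opcode:1 = 0 → 0x0 << 0 → word 0x00
len:4 = 7 → 0x7 << 1 → word 0x0e
slot:1 = 0 → 0x0 << 5 → word 0x0e
addr_hi:1 = 1 → 0x1 << 6 → word 0x4e
cnt:1 = 1 → 0x1 << 7 → word 0xce
word = 0xce → little-endian bytes:
  [0]=0xce

ce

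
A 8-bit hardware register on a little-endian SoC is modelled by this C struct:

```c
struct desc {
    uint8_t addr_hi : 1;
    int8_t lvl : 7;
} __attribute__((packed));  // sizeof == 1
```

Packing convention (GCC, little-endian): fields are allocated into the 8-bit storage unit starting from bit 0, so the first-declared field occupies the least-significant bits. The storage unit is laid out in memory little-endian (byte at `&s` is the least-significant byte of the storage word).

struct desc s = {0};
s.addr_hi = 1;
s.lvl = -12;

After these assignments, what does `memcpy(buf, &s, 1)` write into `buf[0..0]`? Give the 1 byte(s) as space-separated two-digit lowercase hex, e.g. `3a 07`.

addr_hi (1b) val=1 bits=0x1 at bit 0: 0x01
lvl (7b) val=-12 bits=0x74 at bit 1: 0xe9
word = 0xe9 → little-endian bytes:
  [0]=0xe9

e9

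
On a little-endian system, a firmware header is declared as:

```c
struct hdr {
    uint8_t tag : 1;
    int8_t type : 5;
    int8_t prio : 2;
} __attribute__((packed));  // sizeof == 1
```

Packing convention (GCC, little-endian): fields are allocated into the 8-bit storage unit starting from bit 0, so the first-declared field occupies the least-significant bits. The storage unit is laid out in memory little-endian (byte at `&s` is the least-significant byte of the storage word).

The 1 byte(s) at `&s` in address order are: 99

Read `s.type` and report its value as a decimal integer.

12

[0]=0x99 (little-endian) → word 0x99
tag [0+:1] = (word>>0) & 0x1 = 1
type [1+:5] = (word>>1) & 0x1f = 12  ←
prio [6+:2] = (word>>6) & 0x3 = 2
type signed 5b, MSB=0: value = 12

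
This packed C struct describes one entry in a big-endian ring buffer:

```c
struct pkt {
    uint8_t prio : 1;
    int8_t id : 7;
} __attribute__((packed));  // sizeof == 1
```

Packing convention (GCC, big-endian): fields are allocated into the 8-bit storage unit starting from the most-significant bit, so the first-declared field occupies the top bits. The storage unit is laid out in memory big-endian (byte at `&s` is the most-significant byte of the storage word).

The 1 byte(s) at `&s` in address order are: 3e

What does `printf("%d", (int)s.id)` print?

[0]=0x3e (big-endian) → word 0x3e
prio [7+:1] = (word>>7) & 0x1 = 0
id [0+:7] = (word>>0) & 0x7f = 62  ←
id signed 7b, MSB=0: value = 62

62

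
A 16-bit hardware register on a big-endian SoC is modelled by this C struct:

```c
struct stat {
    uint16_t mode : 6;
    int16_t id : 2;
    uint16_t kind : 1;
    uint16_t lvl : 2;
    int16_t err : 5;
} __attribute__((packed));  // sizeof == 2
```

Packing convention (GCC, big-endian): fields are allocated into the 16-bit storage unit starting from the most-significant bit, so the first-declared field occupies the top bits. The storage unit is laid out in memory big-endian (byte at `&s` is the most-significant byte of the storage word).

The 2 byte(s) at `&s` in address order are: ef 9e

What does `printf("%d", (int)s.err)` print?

-2

[0]=0xef [1]=0x9e (big-endian) → word 0xef9e
mode:6 @ bit 10 → (0xef9e>>10)&0x3f = 0x3b
id:2 @ bit 8 → (0xef9e>>8)&0x3 = 0x3
kind:1 @ bit 7 → (0xef9e>>7)&0x1 = 0x1
lvl:2 @ bit 5 → (0xef9e>>5)&0x3 = 0x0
err:5 @ bit 0 → (0xef9e>>0)&0x1f = 0x1e  ←
err signed 5b, MSB=1: 30 - 32 = -2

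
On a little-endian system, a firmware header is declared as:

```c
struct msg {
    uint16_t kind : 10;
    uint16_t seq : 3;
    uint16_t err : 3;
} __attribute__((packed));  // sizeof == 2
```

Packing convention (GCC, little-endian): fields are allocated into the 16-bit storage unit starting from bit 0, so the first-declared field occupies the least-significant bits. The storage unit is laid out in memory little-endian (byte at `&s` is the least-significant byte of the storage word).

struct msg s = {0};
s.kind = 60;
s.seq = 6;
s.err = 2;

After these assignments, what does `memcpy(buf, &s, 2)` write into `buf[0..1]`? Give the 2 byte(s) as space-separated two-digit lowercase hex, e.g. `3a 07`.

3c 58

[0+:10] kind=60 & 0x3ff = 0x3c; word=0x003c
[10+:3] seq=6 & 0x7 = 0x6; word=0x183c
[13+:3] err=2 & 0x7 = 0x2; word=0x583c
word = 0x583c → little-endian bytes:
  [0]=0x3c  [1]=0x58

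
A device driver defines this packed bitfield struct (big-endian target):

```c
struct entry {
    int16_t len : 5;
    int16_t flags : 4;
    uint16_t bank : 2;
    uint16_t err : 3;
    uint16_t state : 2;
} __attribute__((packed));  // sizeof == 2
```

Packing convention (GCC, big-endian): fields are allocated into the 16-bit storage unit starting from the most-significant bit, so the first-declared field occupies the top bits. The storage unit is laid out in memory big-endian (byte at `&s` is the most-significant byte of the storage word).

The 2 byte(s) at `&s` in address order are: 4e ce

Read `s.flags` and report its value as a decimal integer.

[0]=0x4e [1]=0xce (big-endian) → word 0x4ece
len [11+:5] = (word>>11) & 0x1f = 9
flags [7+:4] = (word>>7) & 0xf = 13  ←
bank [5+:2] = (word>>5) & 0x3 = 2
err [2+:3] = (word>>2) & 0x7 = 3
state [0+:2] = (word>>0) & 0x3 = 2
flags signed 4b, MSB=1: 13 - 16 = -3

-3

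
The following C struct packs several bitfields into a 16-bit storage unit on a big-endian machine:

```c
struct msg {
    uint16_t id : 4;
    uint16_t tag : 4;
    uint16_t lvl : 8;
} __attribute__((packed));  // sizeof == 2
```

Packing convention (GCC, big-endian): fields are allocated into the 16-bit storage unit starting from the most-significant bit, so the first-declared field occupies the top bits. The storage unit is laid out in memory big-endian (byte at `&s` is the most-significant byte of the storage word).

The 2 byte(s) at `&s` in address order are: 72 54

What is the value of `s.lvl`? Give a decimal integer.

84

[0]=0x72 [1]=0x54 (big-endian) → word 0x7254
id [12+:4] = (word>>12) & 0xf = 7
tag [8+:4] = (word>>8) & 0xf = 2
lvl [0+:8] = (word>>0) & 0xff = 84  ←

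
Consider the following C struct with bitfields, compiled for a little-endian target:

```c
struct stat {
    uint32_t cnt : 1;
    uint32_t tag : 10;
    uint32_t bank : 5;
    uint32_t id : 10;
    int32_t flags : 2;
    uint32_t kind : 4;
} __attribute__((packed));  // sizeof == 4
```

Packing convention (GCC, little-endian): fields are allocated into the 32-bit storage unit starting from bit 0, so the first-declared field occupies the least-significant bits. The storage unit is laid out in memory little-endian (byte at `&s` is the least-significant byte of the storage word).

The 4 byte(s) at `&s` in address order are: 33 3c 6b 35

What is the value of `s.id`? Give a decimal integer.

363

[0]=0x33 [1]=0x3c [2]=0x6b [3]=0x35 (little-endian) → word 0x356b3c33
cnt [0+:1] = (word>>0) & 0x1 = 1
tag [1+:10] = (word>>1) & 0x3ff = 537
bank [11+:5] = (word>>11) & 0x1f = 7
id [16+:10] = (word>>16) & 0x3ff = 363  ←
flags [26+:2] = (word>>26) & 0x3 = 1
kind [28+:4] = (word>>28) & 0xf = 3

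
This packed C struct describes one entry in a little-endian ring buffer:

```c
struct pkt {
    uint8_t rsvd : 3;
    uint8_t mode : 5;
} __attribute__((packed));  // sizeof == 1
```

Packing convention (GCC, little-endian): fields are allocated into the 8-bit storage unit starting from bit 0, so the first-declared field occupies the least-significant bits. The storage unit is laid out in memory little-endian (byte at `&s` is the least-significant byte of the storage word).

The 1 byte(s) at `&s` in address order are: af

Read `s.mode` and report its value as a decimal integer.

[0]=0xaf (little-endian) → word 0xaf
rsvd:3 @ bit 0 → (0xaf>>0)&0x7 = 0x7
mode:5 @ bit 3 → (0xaf>>3)&0x1f = 0x15  ←

21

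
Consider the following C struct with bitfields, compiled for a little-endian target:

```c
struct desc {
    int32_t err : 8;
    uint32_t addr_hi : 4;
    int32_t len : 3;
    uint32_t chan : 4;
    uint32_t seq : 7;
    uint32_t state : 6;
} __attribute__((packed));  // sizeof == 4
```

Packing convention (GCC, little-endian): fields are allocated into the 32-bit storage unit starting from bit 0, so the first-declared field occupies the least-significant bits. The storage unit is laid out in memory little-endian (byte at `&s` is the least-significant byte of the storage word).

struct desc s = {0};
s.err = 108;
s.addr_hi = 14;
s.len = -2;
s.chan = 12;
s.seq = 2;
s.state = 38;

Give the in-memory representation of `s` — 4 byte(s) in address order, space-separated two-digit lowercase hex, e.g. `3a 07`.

6c 6e 16 98

err (8b) val=108 bits=0x6c at bit 0: 0x0000006c
addr_hi (4b) val=14 bits=0xe at bit 8: 0x00000e6c
len (3b) val=-2 bits=0x6 at bit 12: 0x00006e6c
chan (4b) val=12 bits=0xc at bit 15: 0x00066e6c
seq (7b) val=2 bits=0x2 at bit 19: 0x00166e6c
state (6b) val=38 bits=0x26 at bit 26: 0x98166e6c
word = 0x98166e6c → little-endian bytes:
  [0]=0x6c  [1]=0x6e  [2]=0x16  [3]=0x98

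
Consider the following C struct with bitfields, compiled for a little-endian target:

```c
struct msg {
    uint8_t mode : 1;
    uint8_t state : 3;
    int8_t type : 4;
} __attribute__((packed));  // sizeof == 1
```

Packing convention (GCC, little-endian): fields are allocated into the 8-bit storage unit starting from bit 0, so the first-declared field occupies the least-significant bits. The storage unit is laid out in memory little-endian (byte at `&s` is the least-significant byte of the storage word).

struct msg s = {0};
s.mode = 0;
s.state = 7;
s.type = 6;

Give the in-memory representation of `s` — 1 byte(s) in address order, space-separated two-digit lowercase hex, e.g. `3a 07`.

mode:1 = 0 → 0x0 << 0 → word 0x00
state:3 = 7 → 0x7 << 1 → word 0x0e
type:4 = 6 → 0x6 << 4 → word 0x6e
word = 0x6e → little-endian bytes:
  [0]=0x6e

6e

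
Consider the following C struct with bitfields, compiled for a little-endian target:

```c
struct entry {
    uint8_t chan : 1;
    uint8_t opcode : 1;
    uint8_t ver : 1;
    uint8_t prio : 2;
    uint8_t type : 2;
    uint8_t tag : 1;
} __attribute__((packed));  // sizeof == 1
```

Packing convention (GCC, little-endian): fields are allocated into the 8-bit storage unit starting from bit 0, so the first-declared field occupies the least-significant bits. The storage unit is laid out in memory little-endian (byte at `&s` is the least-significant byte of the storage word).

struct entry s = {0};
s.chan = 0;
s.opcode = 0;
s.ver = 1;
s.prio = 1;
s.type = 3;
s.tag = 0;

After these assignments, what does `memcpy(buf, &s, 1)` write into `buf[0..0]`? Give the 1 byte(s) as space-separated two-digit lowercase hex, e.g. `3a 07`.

chan:1 = 0 → 0x0 << 0 → word 0x00
opcode:1 = 0 → 0x0 << 1 → word 0x00
ver:1 = 1 → 0x1 << 2 → word 0x04
prio:2 = 1 → 0x1 << 3 → word 0x0c
type:2 = 3 → 0x3 << 5 → word 0x6c
tag:1 = 0 → 0x0 << 7 → word 0x6c
word = 0x6c → little-endian bytes:
  [0]=0x6c

6c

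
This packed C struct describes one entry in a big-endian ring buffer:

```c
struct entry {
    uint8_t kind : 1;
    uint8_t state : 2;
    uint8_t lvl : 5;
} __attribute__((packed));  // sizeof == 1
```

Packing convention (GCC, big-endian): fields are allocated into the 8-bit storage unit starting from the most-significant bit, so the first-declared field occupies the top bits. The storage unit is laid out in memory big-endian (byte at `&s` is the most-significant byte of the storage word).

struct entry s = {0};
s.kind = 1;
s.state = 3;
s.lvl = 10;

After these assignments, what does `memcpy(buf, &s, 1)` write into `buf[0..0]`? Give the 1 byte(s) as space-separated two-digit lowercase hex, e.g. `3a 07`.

ea

[7+:1] kind=1 & 0x1 = 0x1; word=0x80
[5+:2] state=3 & 0x3 = 0x3; word=0xe0
[0+:5] lvl=10 & 0x1f = 0xa; word=0xea
word = 0xea → big-endian bytes:
  [0]=0xea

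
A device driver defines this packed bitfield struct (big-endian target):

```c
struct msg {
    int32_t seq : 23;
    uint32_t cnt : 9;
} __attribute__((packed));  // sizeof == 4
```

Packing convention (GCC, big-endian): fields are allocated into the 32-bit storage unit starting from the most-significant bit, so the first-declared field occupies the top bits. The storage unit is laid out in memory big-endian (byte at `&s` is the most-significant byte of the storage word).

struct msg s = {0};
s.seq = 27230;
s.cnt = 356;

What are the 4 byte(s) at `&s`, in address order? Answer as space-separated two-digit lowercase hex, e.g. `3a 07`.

[9+:23] seq=27230 & 0x7fffff = 0x6a5e; word=0x00d4bc00
[0+:9] cnt=356 & 0x1ff = 0x164; word=0x00d4bd64
word = 0x00d4bd64 → big-endian bytes:
  [0]=0x00  [1]=0xd4  [2]=0xbd  [3]=0x64

00 d4 bd 64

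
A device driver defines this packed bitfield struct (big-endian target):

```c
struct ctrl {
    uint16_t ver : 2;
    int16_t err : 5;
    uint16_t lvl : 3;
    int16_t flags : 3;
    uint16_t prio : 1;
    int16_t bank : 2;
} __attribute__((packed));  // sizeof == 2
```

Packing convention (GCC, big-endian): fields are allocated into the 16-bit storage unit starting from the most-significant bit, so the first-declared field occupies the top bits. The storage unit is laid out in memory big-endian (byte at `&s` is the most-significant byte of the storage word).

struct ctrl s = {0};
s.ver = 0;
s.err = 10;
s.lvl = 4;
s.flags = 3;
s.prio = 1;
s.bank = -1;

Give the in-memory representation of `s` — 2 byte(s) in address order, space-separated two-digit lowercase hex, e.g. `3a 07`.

ver (2b) val=0 bits=0x0 at bit 14: 0x0000
err (5b) val=10 bits=0xa at bit 9: 0x1400
lvl (3b) val=4 bits=0x4 at bit 6: 0x1500
flags (3b) val=3 bits=0x3 at bit 3: 0x1518
prio (1b) val=1 bits=0x1 at bit 2: 0x151c
bank (2b) val=-1 bits=0x3 at bit 0: 0x151f
word = 0x151f → big-endian bytes:
  [0]=0x15  [1]=0x1f

15 1f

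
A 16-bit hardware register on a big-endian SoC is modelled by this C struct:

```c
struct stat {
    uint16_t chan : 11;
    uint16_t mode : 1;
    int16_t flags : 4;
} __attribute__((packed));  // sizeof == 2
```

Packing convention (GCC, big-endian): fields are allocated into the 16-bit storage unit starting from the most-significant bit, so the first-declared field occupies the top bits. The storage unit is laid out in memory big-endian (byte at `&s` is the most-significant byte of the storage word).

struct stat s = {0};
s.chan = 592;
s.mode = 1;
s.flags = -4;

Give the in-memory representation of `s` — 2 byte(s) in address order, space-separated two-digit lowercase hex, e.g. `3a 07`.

chan (11b) val=592 bits=0x250 at bit 5: 0x4a00
mode (1b) val=1 bits=0x1 at bit 4: 0x4a10
flags (4b) val=-4 bits=0xc at bit 0: 0x4a1c
word = 0x4a1c → big-endian bytes:
  [0]=0x4a  [1]=0x1c

4a 1c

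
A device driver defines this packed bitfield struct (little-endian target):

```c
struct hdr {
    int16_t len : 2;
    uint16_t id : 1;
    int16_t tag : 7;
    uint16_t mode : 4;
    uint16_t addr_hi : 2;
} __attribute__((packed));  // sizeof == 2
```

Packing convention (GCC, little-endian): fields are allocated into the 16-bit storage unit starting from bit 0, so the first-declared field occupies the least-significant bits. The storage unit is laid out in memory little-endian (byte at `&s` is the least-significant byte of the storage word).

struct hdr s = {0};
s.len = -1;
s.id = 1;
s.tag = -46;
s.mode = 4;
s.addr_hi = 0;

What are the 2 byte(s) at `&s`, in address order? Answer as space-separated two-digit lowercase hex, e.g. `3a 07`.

97 12

[0+:2] len=-1 & 0x3 = 0x3; word=0x0003
[2+:1] id=1 & 0x1 = 0x1; word=0x0007
[3+:7] tag=-46 & 0x7f = 0x52; word=0x0297
[10+:4] mode=4 & 0xf = 0x4; word=0x1297
[14+:2] addr_hi=0 & 0x3 = 0x0; word=0x1297
word = 0x1297 → little-endian bytes:
  [0]=0x97  [1]=0x12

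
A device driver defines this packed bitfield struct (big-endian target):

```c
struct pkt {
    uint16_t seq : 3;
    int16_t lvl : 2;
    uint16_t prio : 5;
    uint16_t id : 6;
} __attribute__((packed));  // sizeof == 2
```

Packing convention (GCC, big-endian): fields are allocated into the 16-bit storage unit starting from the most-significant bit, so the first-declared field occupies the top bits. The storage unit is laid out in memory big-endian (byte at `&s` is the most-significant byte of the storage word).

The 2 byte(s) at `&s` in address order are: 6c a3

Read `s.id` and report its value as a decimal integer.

35

[0]=0x6c [1]=0xa3 (big-endian) → word 0x6ca3
seq:3 @ bit 13 → (0x6ca3>>13)&0x7 = 0x3
lvl:2 @ bit 11 → (0x6ca3>>11)&0x3 = 0x1
prio:5 @ bit 6 → (0x6ca3>>6)&0x1f = 0x12
id:6 @ bit 0 → (0x6ca3>>0)&0x3f = 0x23  ←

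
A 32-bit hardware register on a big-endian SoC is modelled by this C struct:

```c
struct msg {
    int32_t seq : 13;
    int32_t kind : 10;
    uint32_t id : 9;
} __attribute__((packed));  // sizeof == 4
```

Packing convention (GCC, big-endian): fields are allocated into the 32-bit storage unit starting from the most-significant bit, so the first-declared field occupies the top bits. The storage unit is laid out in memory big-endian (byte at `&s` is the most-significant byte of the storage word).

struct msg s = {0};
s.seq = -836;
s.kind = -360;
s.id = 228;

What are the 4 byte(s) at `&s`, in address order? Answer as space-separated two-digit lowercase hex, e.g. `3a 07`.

e5 e5 30 e4

seq:13 = -836 → 0x1cbc << 19 → word 0xe5e00000
kind:10 = -360 → 0x298 << 9 → word 0xe5e53000
id:9 = 228 → 0xe4 << 0 → word 0xe5e530e4
word = 0xe5e530e4 → big-endian bytes:
  [0]=0xe5  [1]=0xe5  [2]=0x30  [3]=0xe4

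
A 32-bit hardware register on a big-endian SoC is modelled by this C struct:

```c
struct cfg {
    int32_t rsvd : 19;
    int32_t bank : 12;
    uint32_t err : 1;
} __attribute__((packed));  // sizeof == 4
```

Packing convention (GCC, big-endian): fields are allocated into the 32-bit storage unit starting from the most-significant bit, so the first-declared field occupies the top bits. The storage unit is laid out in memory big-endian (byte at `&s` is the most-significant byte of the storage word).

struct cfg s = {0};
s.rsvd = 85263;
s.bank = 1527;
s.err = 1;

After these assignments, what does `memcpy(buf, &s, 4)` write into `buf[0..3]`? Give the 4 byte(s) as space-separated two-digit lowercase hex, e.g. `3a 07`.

rsvd:19 = 85263 → 0x14d0f << 13 → word 0x29a1e000
bank:12 = 1527 → 0x5f7 << 1 → word 0x29a1ebee
err:1 = 1 → 0x1 << 0 → word 0x29a1ebef
word = 0x29a1ebef → big-endian bytes:
  [0]=0x29  [1]=0xa1  [2]=0xeb  [3]=0xef

29 a1 eb ef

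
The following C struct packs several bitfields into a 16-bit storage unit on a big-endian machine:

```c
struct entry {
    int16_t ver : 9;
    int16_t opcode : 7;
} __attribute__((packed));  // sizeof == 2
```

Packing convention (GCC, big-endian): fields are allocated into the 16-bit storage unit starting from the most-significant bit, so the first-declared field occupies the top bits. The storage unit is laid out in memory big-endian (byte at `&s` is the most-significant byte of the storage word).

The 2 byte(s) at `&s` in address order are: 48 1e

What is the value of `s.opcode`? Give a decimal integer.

30

[0]=0x48 [1]=0x1e (big-endian) → word 0x481e
ver [7+:9] = (word>>7) & 0x1ff = 144
opcode [0+:7] = (word>>0) & 0x7f = 30  ←
opcode signed 7b, MSB=0: value = 30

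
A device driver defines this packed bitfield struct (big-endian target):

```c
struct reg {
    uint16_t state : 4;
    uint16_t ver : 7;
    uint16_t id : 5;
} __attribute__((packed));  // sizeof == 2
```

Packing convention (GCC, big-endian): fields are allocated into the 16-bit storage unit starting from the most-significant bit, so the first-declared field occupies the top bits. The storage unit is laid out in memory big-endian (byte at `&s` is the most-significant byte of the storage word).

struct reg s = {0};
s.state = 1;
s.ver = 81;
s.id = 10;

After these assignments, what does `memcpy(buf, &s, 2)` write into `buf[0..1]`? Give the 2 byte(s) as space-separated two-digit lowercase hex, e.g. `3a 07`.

state:4 = 1 → 0x1 << 12 → word 0x1000
ver:7 = 81 → 0x51 << 5 → word 0x1a20
id:5 = 10 → 0xa << 0 → word 0x1a2a
word = 0x1a2a → big-endian bytes:
  [0]=0x1a  [1]=0x2a

1a 2a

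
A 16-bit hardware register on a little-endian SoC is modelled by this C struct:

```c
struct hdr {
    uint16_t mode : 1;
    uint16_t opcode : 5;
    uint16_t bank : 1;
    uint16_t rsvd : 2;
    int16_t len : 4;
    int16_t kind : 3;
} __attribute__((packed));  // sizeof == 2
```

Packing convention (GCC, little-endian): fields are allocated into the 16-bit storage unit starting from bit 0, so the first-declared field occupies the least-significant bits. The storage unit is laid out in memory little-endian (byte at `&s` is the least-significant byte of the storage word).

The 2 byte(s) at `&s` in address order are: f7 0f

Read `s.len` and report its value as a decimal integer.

[0]=0xf7 [1]=0x0f (little-endian) → word 0x0ff7
mode [0+:1] = (word>>0) & 0x1 = 1
opcode [1+:5] = (word>>1) & 0x1f = 27
bank [6+:1] = (word>>6) & 0x1 = 1
rsvd [7+:2] = (word>>7) & 0x3 = 3
len [9+:4] = (word>>9) & 0xf = 7  ←
kind [13+:3] = (word>>13) & 0x7 = 0
len signed 4b, MSB=0: value = 7

7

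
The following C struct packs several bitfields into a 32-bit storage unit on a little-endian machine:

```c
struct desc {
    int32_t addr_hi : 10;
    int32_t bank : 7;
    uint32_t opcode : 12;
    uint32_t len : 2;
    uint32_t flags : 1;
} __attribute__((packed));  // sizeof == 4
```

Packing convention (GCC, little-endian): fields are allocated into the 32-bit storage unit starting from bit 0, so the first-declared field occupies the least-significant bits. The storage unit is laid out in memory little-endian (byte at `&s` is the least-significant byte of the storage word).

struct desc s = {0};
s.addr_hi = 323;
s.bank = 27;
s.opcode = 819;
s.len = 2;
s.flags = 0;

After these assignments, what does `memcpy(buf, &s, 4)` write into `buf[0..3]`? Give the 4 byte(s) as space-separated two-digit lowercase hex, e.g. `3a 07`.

addr_hi (10b) val=323 bits=0x143 at bit 0: 0x00000143
bank (7b) val=27 bits=0x1b at bit 10: 0x00006d43
opcode (12b) val=819 bits=0x333 at bit 17: 0x06666d43
len (2b) val=2 bits=0x2 at bit 29: 0x46666d43
flags (1b) val=0 bits=0x0 at bit 31: 0x46666d43
word = 0x46666d43 → little-endian bytes:
  [0]=0x43  [1]=0x6d  [2]=0x66  [3]=0x46

43 6d 66 46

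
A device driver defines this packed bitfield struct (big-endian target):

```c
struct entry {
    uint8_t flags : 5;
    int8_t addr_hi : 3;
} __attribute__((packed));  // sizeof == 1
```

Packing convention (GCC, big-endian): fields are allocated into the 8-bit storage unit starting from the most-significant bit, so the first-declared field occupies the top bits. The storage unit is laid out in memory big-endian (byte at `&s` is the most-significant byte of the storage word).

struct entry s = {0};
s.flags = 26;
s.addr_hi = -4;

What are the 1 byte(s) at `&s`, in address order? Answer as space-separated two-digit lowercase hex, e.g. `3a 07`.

d4

flags:5 = 26 → 0x1a << 3 → word 0xd0
addr_hi:3 = -4 → 0x4 << 0 → word 0xd4
word = 0xd4 → big-endian bytes:
  [0]=0xd4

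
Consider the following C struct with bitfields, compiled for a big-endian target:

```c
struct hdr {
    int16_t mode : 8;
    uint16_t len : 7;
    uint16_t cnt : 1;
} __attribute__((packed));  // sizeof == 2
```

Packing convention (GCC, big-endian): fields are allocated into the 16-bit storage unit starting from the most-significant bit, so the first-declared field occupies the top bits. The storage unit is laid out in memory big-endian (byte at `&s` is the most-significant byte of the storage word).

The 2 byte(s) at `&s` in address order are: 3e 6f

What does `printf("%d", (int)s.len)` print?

[0]=0x3e [1]=0x6f (big-endian) → word 0x3e6f
mode [8+:8] = (word>>8) & 0xff = 62
len [1+:7] = (word>>1) & 0x7f = 55  ←
cnt [0+:1] = (word>>0) & 0x1 = 1

55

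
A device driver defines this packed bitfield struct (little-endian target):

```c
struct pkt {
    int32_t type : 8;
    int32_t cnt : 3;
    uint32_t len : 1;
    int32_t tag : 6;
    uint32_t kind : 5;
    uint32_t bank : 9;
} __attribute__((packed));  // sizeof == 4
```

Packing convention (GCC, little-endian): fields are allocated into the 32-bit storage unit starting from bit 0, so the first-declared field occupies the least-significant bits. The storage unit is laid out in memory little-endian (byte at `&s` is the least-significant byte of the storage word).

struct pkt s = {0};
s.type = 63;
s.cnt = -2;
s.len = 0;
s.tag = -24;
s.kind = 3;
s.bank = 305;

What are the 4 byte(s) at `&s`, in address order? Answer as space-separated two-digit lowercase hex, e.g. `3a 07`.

3f 86 8e 98

type (8b) val=63 bits=0x3f at bit 0: 0x0000003f
cnt (3b) val=-2 bits=0x6 at bit 8: 0x0000063f
len (1b) val=0 bits=0x0 at bit 11: 0x0000063f
tag (6b) val=-24 bits=0x28 at bit 12: 0x0002863f
kind (5b) val=3 bits=0x3 at bit 18: 0x000e863f
bank (9b) val=305 bits=0x131 at bit 23: 0x988e863f
word = 0x988e863f → little-endian bytes:
  [0]=0x3f  [1]=0x86  [2]=0x8e  [3]=0x98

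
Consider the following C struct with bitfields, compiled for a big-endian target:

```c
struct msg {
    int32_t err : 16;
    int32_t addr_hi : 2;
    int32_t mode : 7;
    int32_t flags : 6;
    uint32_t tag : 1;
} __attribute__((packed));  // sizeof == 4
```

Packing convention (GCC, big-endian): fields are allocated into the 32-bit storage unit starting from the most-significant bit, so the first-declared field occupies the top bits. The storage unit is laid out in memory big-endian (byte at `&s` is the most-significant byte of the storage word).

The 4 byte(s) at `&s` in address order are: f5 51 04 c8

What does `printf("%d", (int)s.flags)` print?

-28

[0]=0xf5 [1]=0x51 [2]=0x04 [3]=0xc8 (big-endian) → word 0xf55104c8
err:16 @ bit 16 → (0xf55104c8>>16)&0xffff = 0xf551
addr_hi:2 @ bit 14 → (0xf55104c8>>14)&0x3 = 0x0
mode:7 @ bit 7 → (0xf55104c8>>7)&0x7f = 0x9
flags:6 @ bit 1 → (0xf55104c8>>1)&0x3f = 0x24  ←
tag:1 @ bit 0 → (0xf55104c8>>0)&0x1 = 0x0
flags signed 6b, MSB=1: 36 - 64 = -28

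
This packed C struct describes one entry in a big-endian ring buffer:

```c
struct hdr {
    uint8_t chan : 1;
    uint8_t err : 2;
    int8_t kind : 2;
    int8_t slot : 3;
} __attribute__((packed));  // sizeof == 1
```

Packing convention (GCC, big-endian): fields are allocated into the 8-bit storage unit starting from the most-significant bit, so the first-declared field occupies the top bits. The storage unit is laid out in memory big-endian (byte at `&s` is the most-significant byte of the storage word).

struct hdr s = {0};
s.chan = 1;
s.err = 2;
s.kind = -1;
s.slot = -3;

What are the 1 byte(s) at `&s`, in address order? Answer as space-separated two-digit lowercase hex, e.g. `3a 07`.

chan (1b) val=1 bits=0x1 at bit 7: 0x80
err (2b) val=2 bits=0x2 at bit 5: 0xc0
kind (2b) val=-1 bits=0x3 at bit 3: 0xd8
slot (3b) val=-3 bits=0x5 at bit 0: 0xdd
word = 0xdd → big-endian bytes:
  [0]=0xdd

dd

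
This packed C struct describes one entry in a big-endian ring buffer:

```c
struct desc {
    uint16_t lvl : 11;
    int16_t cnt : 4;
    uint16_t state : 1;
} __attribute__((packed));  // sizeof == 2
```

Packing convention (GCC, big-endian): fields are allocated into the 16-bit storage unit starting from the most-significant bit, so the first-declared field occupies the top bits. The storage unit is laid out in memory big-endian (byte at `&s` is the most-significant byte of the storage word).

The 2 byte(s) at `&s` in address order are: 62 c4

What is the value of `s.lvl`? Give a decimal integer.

790

[0]=0x62 [1]=0xc4 (big-endian) → word 0x62c4
lvl [5+:11] = (word>>5) & 0x7ff = 790  ←
cnt [1+:4] = (word>>1) & 0xf = 2
state [0+:1] = (word>>0) & 0x1 = 0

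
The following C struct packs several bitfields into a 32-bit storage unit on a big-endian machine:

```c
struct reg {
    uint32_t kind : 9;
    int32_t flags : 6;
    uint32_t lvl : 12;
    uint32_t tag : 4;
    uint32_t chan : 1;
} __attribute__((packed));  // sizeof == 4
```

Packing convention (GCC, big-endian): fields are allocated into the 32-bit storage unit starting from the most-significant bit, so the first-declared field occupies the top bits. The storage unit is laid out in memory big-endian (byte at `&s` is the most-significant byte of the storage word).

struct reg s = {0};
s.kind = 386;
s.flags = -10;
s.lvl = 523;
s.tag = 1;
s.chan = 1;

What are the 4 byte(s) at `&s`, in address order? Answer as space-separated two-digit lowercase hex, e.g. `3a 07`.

[23+:9] kind=386 & 0x1ff = 0x182; word=0xc1000000
[17+:6] flags=-10 & 0x3f = 0x36; word=0xc16c0000
[5+:12] lvl=523 & 0xfff = 0x20b; word=0xc16c4160
[1+:4] tag=1 & 0xf = 0x1; word=0xc16c4162
[0+:1] chan=1 & 0x1 = 0x1; word=0xc16c4163
word = 0xc16c4163 → big-endian bytes:
  [0]=0xc1  [1]=0x6c  [2]=0x41  [3]=0x63

c1 6c 41 63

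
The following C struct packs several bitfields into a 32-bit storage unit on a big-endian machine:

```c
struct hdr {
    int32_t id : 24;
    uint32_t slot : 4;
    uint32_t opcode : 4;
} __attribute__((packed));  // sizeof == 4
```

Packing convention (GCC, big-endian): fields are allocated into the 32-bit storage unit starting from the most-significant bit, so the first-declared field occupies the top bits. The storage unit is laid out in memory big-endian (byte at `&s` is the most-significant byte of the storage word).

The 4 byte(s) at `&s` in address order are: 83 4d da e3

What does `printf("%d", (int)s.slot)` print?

14

[0]=0x83 [1]=0x4d [2]=0xda [3]=0xe3 (big-endian) → word 0x834ddae3
id [8+:24] = (word>>8) & 0xffffff = 8605146
slot [4+:4] = (word>>4) & 0xf = 14  ←
opcode [0+:4] = (word>>0) & 0xf = 3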